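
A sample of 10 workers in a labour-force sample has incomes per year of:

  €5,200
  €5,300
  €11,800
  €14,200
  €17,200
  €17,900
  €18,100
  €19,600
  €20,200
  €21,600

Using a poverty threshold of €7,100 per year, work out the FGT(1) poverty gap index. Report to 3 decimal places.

0.052

Below z: €5,200, €5,300 (q = 2 of N = 10).
Gap ratios (z−y)/z: (7100−5200)/7100 = 0.2676; (7100−5300)/7100 = 0.2535.
Σ = 0.521127. Dividing by the full population N = 10 gives P₁ = 0.052.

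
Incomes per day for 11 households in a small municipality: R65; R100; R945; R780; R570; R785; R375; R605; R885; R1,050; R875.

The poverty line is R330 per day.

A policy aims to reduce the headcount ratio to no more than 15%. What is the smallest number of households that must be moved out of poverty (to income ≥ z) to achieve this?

1

Currently q = 2 of N = 11 are below the line (H = 0.182).
A headcount ratio of at most 15% allows at most ⌊0.15 × 11⌋ = 1 poor households.
So at least 2 − 1 = 1 must be lifted.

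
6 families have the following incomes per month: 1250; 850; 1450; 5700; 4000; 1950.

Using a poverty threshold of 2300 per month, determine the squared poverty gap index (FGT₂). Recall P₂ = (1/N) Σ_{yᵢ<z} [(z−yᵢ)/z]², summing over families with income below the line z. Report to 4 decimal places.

0.1276

Poor units: 850, 1250, 1450, 1950 (q = 4 of N = 6).
Shortfall ratios: (2300−850)/2300 = 0.6304; (2300−1250)/2300 = 0.4565; (2300−1450)/2300 = 0.3696; (2300−1950)/2300 = 0.1522.
Squared: 0.3974; 0.2084; 0.1366; 0.0232.
Sum = 0.765595; P₂ = 0.765595 / 6 = 0.1276.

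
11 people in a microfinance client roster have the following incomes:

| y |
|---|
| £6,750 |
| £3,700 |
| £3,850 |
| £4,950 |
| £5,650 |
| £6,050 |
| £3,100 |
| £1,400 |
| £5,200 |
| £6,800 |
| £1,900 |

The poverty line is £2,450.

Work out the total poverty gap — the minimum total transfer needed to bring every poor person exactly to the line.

£1,600

Below the line: £1,400, £1,900 (q = 2 of N = 11).
Individual gaps: 2450−1400 = 1050; 2450−1900 = 550.
Aggregate gap = £1,600.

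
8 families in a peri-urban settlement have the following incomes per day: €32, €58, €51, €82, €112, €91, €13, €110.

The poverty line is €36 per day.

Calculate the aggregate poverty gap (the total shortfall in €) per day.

€27

Below z: €13, €32 (q = 2 of N = 8).
Individual gaps: 36−13 = 23; 36−32 = 4.
Aggregate gap = €27.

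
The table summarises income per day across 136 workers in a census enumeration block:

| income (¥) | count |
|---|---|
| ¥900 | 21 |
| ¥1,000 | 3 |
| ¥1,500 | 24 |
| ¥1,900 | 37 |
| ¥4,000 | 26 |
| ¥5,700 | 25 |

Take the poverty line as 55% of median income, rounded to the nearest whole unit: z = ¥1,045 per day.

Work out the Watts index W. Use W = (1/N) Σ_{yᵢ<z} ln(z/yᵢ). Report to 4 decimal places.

Below the line: 21×¥900, 3×¥1,000 (q = 24 of N = 136).
ln(z/y) terms: ln(1045/900) = 0.1494 (×21); ln(1045/1000) = 0.0440 (×3).
W = 3.268976 / 136 = 0.0240.

0.0240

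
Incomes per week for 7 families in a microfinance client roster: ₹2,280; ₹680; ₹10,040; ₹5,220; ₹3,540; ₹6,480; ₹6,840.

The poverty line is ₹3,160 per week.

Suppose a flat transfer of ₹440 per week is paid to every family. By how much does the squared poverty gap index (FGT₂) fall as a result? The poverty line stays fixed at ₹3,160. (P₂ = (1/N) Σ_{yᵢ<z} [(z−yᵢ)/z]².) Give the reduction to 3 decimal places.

0.037

Before: below the line — ₹680, ₹2,280; squared poverty gap index (FGT₂) = 0.09907.
After the ₹440 transfer: below the line — ₹1,120, ₹2,720; squared poverty gap index (FGT₂) = 0.06231.
Reduction = 0.09907 − 0.06231 = 0.037.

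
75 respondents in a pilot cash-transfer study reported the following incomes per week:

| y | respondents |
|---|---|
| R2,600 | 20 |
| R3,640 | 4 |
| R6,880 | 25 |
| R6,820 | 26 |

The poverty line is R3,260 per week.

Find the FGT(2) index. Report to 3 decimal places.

Poor units: 20×R2,600 (q = 20 of N = 75).
Normalized shortfalls: (3260−2600)/3260 = 0.2025 (×20).
Squared: 0.0410 (×20).
Sum = 0.819752; P₂ = 0.819752 / 75 = 0.011.

0.011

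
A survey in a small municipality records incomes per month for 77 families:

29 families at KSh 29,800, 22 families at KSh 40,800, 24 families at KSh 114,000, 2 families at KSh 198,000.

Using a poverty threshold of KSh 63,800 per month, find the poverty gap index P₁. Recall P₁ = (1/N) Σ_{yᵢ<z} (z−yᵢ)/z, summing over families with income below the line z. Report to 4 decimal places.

Below z: 29×KSh 29,800, 22×KSh 40,800 (q = 51 of N = 77).
Shortfall ratios: (63800−29800)/63800 = 0.5329 (×29); (63800−40800)/63800 = 0.3605 (×22).
Σ = 23.385580. Dividing by the full population N = 77 gives P₁ = 0.3037.

0.3037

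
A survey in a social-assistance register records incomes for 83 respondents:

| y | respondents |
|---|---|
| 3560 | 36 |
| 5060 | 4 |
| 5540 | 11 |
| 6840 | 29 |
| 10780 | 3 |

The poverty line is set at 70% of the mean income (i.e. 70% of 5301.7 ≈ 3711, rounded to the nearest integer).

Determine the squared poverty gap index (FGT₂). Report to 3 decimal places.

Below the line: 36×3560 (q = 36 of N = 83).
Normalized shortfalls: (3711−3560)/3711 = 0.0407 (×36).
Squared: 0.0017 (×36).
Sum = 0.059604; P₂ = 0.059604 / 83 = 0.001.

0.001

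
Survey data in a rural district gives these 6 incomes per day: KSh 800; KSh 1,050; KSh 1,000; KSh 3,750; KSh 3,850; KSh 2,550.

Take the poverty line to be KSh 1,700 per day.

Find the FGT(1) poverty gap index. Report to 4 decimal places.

Below z: KSh 800, KSh 1,000, KSh 1,050 (q = 3 of N = 6).
Normalized shortfalls: (1700−800)/1700 = 0.5294; (1700−1000)/1700 = 0.4118; (1700−1050)/1700 = 0.3824.
Sum of shortfalls = 1.323529; P₁ averages over all N: 1.323529 / 6 = 0.2206.

0.2206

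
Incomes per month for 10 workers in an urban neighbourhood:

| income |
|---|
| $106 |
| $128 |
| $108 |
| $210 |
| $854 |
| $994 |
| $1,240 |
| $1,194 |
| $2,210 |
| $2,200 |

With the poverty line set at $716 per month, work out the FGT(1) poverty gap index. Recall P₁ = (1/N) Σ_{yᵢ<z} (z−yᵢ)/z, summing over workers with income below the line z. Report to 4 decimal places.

Incomes under z: $106, $108, $128, $210 (q = 4 of N = 10).
Normalized shortfalls: (716−106)/716 = 0.8520; (716−108)/716 = 0.8492; (716−128)/716 = 0.8212; (716−210)/716 = 0.7067.
Sum of shortfalls = 3.229050; P₁ averages over all N: 3.229050 / 10 = 0.3229.

0.3229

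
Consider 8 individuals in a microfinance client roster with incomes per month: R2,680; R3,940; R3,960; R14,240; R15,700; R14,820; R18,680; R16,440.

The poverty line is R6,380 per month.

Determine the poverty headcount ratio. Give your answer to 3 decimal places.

3 of the 8 individuals have income below R6,380.
H = 3/8 = 0.375.

0.375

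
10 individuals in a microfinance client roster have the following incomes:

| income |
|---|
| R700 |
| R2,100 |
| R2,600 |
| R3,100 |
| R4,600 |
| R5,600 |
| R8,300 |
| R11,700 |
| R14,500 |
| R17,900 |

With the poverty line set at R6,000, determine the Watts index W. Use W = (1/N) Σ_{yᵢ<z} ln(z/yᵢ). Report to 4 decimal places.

0.5030

Below the line: R700, R2,100, R2,600, R3,100, R4,600, R5,600 (q = 6 of N = 10).
ln(z/y) terms: ln(6000/700) = 2.1484; ln(6000/2100) = 1.0498; ln(6000/2600) = 0.8362; ln(6000/3100) = 0.6604; ln(6000/4600) = 0.2657; ln(6000/5600) = 0.0690.
W = 5.029558 / 10 = 0.5030.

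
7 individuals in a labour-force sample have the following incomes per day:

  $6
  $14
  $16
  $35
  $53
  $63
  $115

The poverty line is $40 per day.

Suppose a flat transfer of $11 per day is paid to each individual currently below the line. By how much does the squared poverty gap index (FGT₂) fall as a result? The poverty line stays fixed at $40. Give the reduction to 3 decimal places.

0.135

Before: below the line — $6, $14, $16, $35; squared poverty gap index (FGT₂) = 0.21723.
After the $11 transfer: below the line — $17, $25, $27; squared poverty gap index (FGT₂) = 0.08241.
Reduction = 0.21723 − 0.08241 = 0.135.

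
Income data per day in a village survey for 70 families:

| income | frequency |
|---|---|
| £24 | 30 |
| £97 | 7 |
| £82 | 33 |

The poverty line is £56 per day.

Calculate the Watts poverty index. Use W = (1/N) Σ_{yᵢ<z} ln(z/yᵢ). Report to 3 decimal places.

0.363

Incomes under z: 30×£24 (q = 30 of N = 70).
Log gaps: ln(56/24) = 0.8473 (×30).
W = 25.418936 / 70 = 0.363.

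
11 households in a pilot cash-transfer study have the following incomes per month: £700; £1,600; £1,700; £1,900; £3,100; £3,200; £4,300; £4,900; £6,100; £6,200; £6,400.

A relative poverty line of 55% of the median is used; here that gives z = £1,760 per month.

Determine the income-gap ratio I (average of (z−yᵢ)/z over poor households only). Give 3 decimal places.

Below the line: £700, £1,600, £1,700 (q = 3 of N = 11).
Shortfall ratios (z−y)/z: 0.6023, 0.0909, 0.0341; sum = 0.727273.
The income-gap ratio divides by q (the poor only): 0.727273 / 3 = 0.242.

0.242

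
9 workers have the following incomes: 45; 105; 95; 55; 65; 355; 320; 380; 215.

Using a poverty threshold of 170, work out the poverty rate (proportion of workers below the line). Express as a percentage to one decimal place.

55.6%

5 of the 9 workers have income below 170.
H = 5/9 = 55.6%.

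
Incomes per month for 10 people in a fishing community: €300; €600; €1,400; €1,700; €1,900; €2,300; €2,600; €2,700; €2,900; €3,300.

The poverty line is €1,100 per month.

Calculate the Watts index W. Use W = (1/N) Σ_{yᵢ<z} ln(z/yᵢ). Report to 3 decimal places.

0.191

Below z: €300, €600 (q = 2 of N = 10).
Log gaps: ln(1100/300) = 1.2993; ln(1100/600) = 0.6061.
W = 1.905419 / 10 = 0.191.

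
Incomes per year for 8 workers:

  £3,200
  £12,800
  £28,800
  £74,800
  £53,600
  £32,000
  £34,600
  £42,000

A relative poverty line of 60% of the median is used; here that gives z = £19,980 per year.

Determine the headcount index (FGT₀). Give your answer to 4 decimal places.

0.2500

2 of the 8 workers have income below £19,980.
H = 2/8 = 0.2500.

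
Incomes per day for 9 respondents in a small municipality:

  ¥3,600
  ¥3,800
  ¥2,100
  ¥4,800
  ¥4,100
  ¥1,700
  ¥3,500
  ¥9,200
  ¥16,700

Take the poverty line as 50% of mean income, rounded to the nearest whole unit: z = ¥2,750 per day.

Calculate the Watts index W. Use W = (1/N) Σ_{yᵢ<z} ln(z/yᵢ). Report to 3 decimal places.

Below the line: ¥1,700, ¥2,100 (q = 2 of N = 9).
Log shortfalls: ln(2750/1700) = 0.4810; ln(2750/2100) = 0.2697.
W = 0.750636 / 9 = 0.083.

0.083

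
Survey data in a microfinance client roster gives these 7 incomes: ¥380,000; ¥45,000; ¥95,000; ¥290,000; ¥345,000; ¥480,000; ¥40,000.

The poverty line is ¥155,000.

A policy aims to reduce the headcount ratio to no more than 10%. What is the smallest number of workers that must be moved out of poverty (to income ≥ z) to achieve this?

3 of the 7 workers are poor, so H = 3/7 = 0.429.
A headcount ratio of at most 10% allows at most ⌊0.10 × 7⌋ = 0 poor workers.
So at least 3 − 0 = 3 must be lifted.

3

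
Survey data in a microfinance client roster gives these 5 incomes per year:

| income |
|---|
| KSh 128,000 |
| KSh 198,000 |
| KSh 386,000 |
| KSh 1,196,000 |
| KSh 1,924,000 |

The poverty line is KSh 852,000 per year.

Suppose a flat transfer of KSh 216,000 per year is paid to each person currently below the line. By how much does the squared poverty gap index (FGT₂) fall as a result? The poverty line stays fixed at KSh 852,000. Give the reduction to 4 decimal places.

0.1809

Before: below the line — KSh 128,000, KSh 198,000, KSh 386,000; squared poverty gap index (FGT₂) = 0.322094.
After the KSh 216,000 transfer: below the line — KSh 344,000, KSh 414,000, KSh 602,000; squared poverty gap index (FGT₂) = 0.141178.
Reduction = 0.322094 − 0.141178 = 0.1809.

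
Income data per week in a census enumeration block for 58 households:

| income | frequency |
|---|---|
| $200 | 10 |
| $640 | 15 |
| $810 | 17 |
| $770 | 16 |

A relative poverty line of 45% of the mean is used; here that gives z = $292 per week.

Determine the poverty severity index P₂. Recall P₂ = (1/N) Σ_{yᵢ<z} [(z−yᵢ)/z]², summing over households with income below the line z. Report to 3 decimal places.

0.017

Below z: 10×$200 (q = 10 of N = 58).
Relative gaps: (292−200)/292 = 0.3151 (×10).
Squared: 0.0993 (×10).
Sum = 0.992682; P₂ = 0.992682 / 58 = 0.017.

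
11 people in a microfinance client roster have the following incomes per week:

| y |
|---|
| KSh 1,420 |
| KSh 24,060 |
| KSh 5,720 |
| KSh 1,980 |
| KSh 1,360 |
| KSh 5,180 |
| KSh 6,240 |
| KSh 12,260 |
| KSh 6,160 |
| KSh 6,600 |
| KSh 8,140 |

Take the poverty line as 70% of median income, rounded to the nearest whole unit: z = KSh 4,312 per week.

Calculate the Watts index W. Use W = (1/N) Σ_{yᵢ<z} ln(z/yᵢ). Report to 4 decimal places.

Incomes under z: KSh 1,360, KSh 1,420, KSh 1,980 (q = 3 of N = 11).
ln(z/y) terms: ln(4312/1360) = 1.1539; ln(4312/1420) = 1.1107; ln(4312/1980) = 0.7783.
W = 3.042967 / 11 = 0.2766.

0.2766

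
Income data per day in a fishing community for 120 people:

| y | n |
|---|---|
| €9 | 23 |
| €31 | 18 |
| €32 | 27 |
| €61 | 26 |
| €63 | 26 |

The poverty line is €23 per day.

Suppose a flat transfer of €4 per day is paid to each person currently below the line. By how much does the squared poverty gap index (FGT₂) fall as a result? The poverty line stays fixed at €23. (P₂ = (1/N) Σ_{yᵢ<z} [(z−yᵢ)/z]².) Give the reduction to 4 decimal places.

0.0348

Before: below the line — 23×€9; squared poverty gap index (FGT₂) = 0.071014.
After the €4 transfer: below the line — 23×€13; squared poverty gap index (FGT₂) = 0.036232.
Reduction = 0.071014 − 0.036232 = 0.0348.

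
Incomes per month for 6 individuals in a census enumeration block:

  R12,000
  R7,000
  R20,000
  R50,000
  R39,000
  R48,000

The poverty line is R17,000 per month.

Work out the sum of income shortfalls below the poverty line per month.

R15,000

Incomes under z: R7,000, R12,000 (q = 2 of N = 6).
Individual gaps: 17000−7000 = 10000; 17000−12000 = 5000.
Aggregate gap = R15,000.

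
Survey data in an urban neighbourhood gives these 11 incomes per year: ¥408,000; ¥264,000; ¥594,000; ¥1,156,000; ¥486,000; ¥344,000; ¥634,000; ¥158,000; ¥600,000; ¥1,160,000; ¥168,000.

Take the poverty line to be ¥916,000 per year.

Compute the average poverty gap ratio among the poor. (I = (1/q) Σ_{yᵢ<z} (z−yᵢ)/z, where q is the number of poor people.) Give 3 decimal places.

Below z: ¥158,000, ¥168,000, ¥264,000, ¥344,000, ¥408,000, ¥486,000, ¥594,000, ¥600,000, ¥634,000 (q = 9 of N = 11).
Shortfall ratios (z−y)/z: 0.8275, 0.8166, 0.7118, 0.6245, 0.5546, 0.4694, 0.3515, 0.3450, 0.3079; sum = 5.008734.
I averages over the q = 9 poor units only: 5.008734 / 9 = 0.557.

0.557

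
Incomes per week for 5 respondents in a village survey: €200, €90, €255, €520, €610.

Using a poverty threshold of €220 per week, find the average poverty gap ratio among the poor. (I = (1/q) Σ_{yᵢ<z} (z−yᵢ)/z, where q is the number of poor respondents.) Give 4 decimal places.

Poor units: €90, €200 (q = 2 of N = 5).
Relative gaps: 0.5909, 0.0909; sum = 0.681818.
I averages over the q = 2 poor units only: 0.681818 / 2 = 0.3409.

0.3409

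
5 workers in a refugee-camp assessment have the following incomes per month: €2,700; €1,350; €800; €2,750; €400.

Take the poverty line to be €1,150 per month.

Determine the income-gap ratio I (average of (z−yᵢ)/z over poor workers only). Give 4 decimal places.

0.4783

Poor units: €400, €800 (q = 2 of N = 5).
Relative gaps: 0.6522, 0.3043; sum = 0.956522.
The income-gap ratio divides by q (the poor only): 0.956522 / 2 = 0.4783.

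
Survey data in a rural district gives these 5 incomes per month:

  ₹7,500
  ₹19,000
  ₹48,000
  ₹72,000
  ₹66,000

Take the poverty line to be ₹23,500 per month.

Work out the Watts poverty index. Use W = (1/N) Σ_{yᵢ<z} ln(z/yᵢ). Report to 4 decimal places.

Below the line: ₹7,500, ₹19,000 (q = 2 of N = 5).
ln(z/y) terms: ln(23500/7500) = 1.1421; ln(23500/19000) = 0.2126.
W = 1.354659 / 5 = 0.2709.

0.2709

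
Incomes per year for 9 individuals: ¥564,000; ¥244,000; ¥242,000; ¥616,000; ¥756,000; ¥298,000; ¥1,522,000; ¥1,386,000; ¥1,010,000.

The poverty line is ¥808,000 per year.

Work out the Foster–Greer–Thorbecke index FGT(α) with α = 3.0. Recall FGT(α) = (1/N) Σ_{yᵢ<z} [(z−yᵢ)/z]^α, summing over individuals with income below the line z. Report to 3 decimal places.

Below z: ¥242,000, ¥244,000, ¥298,000, ¥564,000, ¥616,000, ¥756,000 (q = 6 of N = 9).
Relative gaps: (808000−242000)/808000 = 0.7005; (808000−244000)/808000 = 0.6980; (808000−298000)/808000 = 0.6312; (808000−564000)/808000 = 0.3020; (808000−616000)/808000 = 0.2376; (808000−756000)/808000 = 0.0644.
Raised to α = 3.0: 0.34373; 0.34010; 0.25146; 0.02754; 0.01342; 0.00027.
Sum = 0.976512; FGT(3.0) = 0.976512 / 9 = 0.109.

0.109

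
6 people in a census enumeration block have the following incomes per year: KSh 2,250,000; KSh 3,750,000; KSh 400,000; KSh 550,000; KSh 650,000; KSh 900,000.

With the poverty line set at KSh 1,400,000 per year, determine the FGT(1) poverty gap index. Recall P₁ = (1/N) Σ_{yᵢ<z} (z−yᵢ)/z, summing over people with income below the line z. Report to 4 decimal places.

Below the line: KSh 400,000, KSh 550,000, KSh 650,000, KSh 900,000 (q = 4 of N = 6).
Normalized shortfalls: (1400000−400000)/1400000 = 0.7143; (1400000−550000)/1400000 = 0.6071; (1400000−650000)/1400000 = 0.5357; (1400000−900000)/1400000 = 0.3571.
Σ = 2.214286. Dividing by the full population N = 6 gives P₁ = 0.3690.

0.3690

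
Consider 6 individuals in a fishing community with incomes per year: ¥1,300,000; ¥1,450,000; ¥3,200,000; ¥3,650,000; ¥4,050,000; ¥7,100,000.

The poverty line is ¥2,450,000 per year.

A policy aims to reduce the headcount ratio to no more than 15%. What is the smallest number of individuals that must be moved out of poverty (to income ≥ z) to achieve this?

2

Currently q = 2 of N = 6 are below the line (H = 0.333).
A headcount ratio of at most 15% allows at most ⌊0.15 × 6⌋ = 0 poor individuals.
So at least 2 − 0 = 2 must be lifted.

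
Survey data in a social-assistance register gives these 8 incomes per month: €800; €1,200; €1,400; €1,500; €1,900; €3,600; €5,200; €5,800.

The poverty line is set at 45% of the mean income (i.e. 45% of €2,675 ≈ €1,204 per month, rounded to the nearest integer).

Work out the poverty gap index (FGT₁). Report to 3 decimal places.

0.042

Below the line: €800, €1,200 (q = 2 of N = 8).
Normalized shortfalls: (1204−800)/1204 = 0.3355; (1204−1200)/1204 = 0.0033.
Σ = 0.338870. Dividing by the full population N = 8 gives P₁ = 0.042.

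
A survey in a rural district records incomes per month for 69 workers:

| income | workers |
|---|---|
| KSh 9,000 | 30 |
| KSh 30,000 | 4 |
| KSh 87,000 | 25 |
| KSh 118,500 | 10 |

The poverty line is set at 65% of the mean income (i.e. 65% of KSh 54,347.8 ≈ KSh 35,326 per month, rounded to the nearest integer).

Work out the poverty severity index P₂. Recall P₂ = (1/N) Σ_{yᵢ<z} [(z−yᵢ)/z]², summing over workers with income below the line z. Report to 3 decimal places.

0.243

Poor units: 30×KSh 9,000, 4×KSh 30,000 (q = 34 of N = 69).
Gap ratios (z−y)/z: (35326−9000)/35326 = 0.7452 (×30); (35326−30000)/35326 = 0.1508 (×4).
Squared: 0.5554 (×30); 0.0227 (×4).
Sum = 16.751962; P₂ = 16.751962 / 69 = 0.243.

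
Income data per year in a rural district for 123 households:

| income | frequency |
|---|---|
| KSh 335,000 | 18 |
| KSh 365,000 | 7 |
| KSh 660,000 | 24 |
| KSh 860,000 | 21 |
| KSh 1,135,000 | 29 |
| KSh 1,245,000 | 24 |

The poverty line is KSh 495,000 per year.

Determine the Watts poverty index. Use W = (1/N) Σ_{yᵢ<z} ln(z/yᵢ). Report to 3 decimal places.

Below the line: 18×KSh 335,000, 7×KSh 365,000 (q = 25 of N = 123).
Log shortfalls: ln(495000/335000) = 0.3904 (×18); ln(495000/365000) = 0.3047 (×7).
W = 9.160313 / 123 = 0.074.

0.074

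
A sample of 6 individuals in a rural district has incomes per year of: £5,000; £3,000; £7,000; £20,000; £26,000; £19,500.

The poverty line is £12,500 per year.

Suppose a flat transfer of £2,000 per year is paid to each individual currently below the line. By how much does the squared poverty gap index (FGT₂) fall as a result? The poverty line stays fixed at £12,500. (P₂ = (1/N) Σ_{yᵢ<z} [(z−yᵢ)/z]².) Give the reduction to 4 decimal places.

0.0832

Before: below the line — £3,000, £5,000, £7,000; squared poverty gap index (FGT₂) = 0.188533.
After the £2,000 transfer: below the line — £5,000, £7,000, £9,000; squared poverty gap index (FGT₂) = 0.105333.
Reduction = 0.188533 − 0.105333 = 0.0832.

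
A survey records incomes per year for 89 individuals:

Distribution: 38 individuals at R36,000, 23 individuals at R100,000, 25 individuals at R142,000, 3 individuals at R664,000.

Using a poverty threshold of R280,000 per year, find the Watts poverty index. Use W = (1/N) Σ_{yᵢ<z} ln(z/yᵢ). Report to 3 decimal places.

1.333

Incomes under z: 38×R36,000, 23×R100,000, 25×R142,000 (q = 86 of N = 89).
ln(z/y) terms: ln(280000/36000) = 2.0513 (×38); ln(280000/100000) = 1.0296 (×23); ln(280000/142000) = 0.6790 (×25).
W = 118.603595 / 89 = 1.333.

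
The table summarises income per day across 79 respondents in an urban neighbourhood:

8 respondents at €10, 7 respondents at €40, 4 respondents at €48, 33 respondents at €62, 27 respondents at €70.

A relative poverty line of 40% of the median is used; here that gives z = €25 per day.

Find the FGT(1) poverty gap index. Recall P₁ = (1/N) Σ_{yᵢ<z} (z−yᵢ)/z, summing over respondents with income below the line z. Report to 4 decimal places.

0.0608

Incomes under z: 8×€10 (q = 8 of N = 79).
Gap ratios (z−y)/z: (25−10)/25 = 0.6000 (×8).
Sum of shortfalls = 4.800000; P₁ averages over all N: 4.800000 / 79 = 0.0608.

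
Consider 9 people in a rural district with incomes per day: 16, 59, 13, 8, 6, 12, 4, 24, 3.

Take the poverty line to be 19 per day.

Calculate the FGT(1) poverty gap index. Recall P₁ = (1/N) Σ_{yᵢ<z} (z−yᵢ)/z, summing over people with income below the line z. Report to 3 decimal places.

Below the line: 3, 4, 6, 8, 12, 13, 16 (q = 7 of N = 9).
Gap ratios (z−y)/z: (19−3)/19 = 0.8421; (19−4)/19 = 0.7895; (19−6)/19 = 0.6842; (19−8)/19 = 0.5789; (19−12)/19 = 0.3684; (19−13)/19 = 0.3158; (19−16)/19 = 0.1579.
Σ = 3.736842. Dividing by the full population N = 9 gives P₁ = 0.415.

0.415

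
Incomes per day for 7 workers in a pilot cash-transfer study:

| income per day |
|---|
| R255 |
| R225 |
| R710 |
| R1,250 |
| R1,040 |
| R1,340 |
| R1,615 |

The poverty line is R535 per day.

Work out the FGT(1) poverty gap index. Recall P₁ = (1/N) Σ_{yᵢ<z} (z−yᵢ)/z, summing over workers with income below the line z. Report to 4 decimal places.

Below the line: R225, R255 (q = 2 of N = 7).
Shortfall ratios: (535−225)/535 = 0.5794; (535−255)/535 = 0.5234.
Σ = 1.102804. Dividing by the full population N = 7 gives P₁ = 0.1575.

0.1575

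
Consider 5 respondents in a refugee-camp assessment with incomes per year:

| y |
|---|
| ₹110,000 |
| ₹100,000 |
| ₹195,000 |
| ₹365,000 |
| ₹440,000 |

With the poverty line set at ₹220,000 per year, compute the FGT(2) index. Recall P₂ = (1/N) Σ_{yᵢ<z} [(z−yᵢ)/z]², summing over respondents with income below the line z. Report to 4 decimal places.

0.1121

Below the line: ₹100,000, ₹110,000, ₹195,000 (q = 3 of N = 5).
Shortfall ratios: (220000−100000)/220000 = 0.5455; (220000−110000)/220000 = 0.5000; (220000−195000)/220000 = 0.1136.
Squared: 0.2975; 0.2500; 0.0129.
Sum = 0.560434; P₂ = 0.560434 / 5 = 0.1121.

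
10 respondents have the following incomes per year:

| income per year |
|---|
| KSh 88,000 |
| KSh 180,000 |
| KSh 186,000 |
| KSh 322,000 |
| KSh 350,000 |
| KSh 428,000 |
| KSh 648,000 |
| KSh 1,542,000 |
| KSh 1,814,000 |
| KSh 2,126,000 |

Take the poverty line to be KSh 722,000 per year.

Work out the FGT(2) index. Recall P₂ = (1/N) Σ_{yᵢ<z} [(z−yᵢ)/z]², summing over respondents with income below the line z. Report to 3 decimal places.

Below the line: KSh 88,000, KSh 180,000, KSh 186,000, KSh 322,000, KSh 350,000, KSh 428,000, KSh 648,000 (q = 7 of N = 10).
Relative gaps: (722000−88000)/722000 = 0.8781; (722000−180000)/722000 = 0.7507; (722000−186000)/722000 = 0.7424; (722000−322000)/722000 = 0.5540; (722000−350000)/722000 = 0.5152; (722000−428000)/722000 = 0.4072; (722000−648000)/722000 = 0.1025.
Squared: 0.7711; 0.5635; 0.5511; 0.3069; 0.2655; 0.1658; 0.0105.
Sum = 2.634479; P₂ = 2.634479 / 10 = 0.263.

0.263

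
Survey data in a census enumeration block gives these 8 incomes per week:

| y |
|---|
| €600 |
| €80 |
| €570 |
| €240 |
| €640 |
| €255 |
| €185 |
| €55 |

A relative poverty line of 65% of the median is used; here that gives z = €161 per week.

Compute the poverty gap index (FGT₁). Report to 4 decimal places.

Below z: €55, €80 (q = 2 of N = 8).
Normalized shortfalls: (161−55)/161 = 0.6584; (161−80)/161 = 0.5031.
Σ = 1.161491. Dividing by the full population N = 8 gives P₁ = 0.1452.

0.1452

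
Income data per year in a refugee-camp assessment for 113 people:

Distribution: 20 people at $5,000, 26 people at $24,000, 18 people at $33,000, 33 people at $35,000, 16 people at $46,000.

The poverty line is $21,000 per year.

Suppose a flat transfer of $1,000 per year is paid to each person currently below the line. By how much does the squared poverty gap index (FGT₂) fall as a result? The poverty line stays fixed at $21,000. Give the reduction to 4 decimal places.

Before: below the line — 20×$5,000; squared poverty gap index (FGT₂) = 0.102743.
After the $1,000 transfer: below the line — 20×$6,000; squared poverty gap index (FGT₂) = 0.090302.
Reduction = 0.102743 − 0.090302 = 0.0124.

0.0124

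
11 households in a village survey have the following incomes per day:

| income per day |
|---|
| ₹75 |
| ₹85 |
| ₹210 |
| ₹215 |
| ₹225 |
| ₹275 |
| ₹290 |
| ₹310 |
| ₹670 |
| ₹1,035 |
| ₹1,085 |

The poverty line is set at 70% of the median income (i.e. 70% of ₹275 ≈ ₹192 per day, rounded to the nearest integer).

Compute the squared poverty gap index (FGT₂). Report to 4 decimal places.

0.0620

Below the line: ₹75, ₹85 (q = 2 of N = 11).
Shortfall ratios: (192−75)/192 = 0.6094; (192−85)/192 = 0.5573.
Squared: 0.3713; 0.3106.
Sum = 0.681912; P₂ = 0.681912 / 11 = 0.0620.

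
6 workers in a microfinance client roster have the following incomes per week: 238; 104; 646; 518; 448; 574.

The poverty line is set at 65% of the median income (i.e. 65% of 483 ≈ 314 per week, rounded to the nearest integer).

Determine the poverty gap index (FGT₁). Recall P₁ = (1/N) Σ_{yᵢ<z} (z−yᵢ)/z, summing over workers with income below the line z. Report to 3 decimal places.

Incomes under z: 104, 238 (q = 2 of N = 6).
Gap ratios (z−y)/z: (314−104)/314 = 0.6688; (314−238)/314 = 0.2420.
Sum of shortfalls = 0.910828; P₁ averages over all N: 0.910828 / 6 = 0.152.

0.152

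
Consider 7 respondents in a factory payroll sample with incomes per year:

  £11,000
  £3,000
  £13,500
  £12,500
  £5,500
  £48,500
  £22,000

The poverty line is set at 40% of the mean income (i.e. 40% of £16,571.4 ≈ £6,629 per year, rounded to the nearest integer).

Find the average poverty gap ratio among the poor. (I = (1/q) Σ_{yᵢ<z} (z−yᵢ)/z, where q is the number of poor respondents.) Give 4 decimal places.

Below the line: £3,000, £5,500 (q = 2 of N = 7).
Shortfall ratios (z−y)/z: 0.5474, 0.1703; sum = 0.717755.
I averages over the q = 2 poor units only: 0.717755 / 2 = 0.3589.

0.3589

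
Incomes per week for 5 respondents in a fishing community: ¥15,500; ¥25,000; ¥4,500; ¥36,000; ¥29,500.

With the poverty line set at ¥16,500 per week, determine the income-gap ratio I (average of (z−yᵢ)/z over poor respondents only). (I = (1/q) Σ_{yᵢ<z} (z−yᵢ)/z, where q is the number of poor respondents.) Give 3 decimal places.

0.394

Poor units: ¥4,500, ¥15,500 (q = 2 of N = 5).
Relative gaps: 0.7273, 0.0606; sum = 0.787879.
I averages over the q = 2 poor units only: 0.787879 / 2 = 0.394.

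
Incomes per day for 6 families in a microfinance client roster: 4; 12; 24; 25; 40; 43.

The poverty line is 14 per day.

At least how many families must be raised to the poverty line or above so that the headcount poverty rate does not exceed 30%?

1

2 of the 6 families are poor, so H = 2/6 = 0.333.
A headcount ratio of at most 30% allows at most ⌊0.30 × 6⌋ = 1 poor families.
So at least 2 − 1 = 1 must be lifted.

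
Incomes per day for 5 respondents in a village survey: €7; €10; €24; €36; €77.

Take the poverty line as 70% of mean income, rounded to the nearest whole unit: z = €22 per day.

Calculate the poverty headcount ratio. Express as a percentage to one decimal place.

40.0%

2 of the 5 respondents have income below €22.
H = 2/5 = 40.0%.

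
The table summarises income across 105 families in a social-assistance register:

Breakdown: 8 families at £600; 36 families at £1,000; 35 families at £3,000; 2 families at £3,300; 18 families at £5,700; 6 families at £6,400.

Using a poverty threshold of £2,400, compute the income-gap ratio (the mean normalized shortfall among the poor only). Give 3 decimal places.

Below z: 8×£600, 36×£1,000 (q = 44 of N = 105).
Shortfall ratios (z−y)/z: 0.7500 (×8), 0.5833 (×36); sum = 27.000000.
The income-gap ratio divides by q (the poor only): 27.000000 / 44 = 0.614.

0.614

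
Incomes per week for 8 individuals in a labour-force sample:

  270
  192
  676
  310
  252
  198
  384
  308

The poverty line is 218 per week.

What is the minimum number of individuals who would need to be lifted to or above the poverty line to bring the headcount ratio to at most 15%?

1

Currently q = 2 of N = 8 are below the line (H = 0.250).
A headcount ratio of at most 15% allows at most ⌊0.15 × 8⌋ = 1 poor individuals.
So at least 2 − 1 = 1 must be lifted.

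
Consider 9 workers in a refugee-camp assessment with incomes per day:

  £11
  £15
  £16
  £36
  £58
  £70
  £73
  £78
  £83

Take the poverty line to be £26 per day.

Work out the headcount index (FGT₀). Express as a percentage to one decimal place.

3 of the 9 workers have income below £26.
H = 3/9 = 33.3%.

33.3%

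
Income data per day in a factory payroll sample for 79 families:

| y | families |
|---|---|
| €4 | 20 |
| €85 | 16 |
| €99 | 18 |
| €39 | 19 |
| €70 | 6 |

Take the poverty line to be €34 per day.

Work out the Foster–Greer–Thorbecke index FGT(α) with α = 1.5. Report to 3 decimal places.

Incomes under z: 20×€4 (q = 20 of N = 79).
Shortfall ratios: (34−4)/34 = 0.8824 (×20).
Raised to α = 1.5: 0.82883 (×20).
Sum = 16.576525; FGT(1.5) = 16.576525 / 79 = 0.210.

0.210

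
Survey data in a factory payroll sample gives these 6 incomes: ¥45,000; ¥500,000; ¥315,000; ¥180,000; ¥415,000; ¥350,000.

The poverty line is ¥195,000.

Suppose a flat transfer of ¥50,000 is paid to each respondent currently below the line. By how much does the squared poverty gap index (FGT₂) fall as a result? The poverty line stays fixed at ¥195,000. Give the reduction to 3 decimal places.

Before: below the line — ¥45,000, ¥180,000; squared poverty gap index (FGT₂) = 0.09961.
After the ¥50,000 transfer: below the line — ¥95,000; squared poverty gap index (FGT₂) = 0.04383.
Reduction = 0.09961 − 0.04383 = 0.056.

0.056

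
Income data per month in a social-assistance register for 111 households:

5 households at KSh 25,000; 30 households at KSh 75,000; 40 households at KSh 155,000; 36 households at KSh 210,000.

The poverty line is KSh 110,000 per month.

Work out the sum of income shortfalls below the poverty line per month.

KSh 1,475,000

Below z: 5×KSh 25,000, 30×KSh 75,000 (q = 35 of N = 111).
Individual gaps: 5×(110000−25000) = 425000; 30×(110000−75000) = 1050000.
Aggregate gap = KSh 1,475,000.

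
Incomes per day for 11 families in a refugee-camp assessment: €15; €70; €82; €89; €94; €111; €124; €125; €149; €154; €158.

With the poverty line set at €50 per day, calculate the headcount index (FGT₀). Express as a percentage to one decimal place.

1 of the 11 families have income below €50.
H = 1/11 = 9.1%.

9.1%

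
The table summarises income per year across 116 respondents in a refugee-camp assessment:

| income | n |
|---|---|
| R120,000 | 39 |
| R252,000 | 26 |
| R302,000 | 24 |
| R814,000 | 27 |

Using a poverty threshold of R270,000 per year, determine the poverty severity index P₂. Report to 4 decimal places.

Below z: 39×R120,000, 26×R252,000 (q = 65 of N = 116).
Shortfall ratios: (270000−120000)/270000 = 0.5556 (×39); (270000−252000)/270000 = 0.0667 (×26).
Squared: 0.3086 (×39); 0.0044 (×26).
Sum = 12.152593; P₂ = 12.152593 / 116 = 0.1048.

0.1048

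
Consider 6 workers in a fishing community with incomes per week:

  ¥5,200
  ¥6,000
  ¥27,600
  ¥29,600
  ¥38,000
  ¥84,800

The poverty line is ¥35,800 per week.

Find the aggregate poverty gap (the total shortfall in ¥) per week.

Below the line: ¥5,200, ¥6,000, ¥27,600, ¥29,600 (q = 4 of N = 6).
Individual gaps: 35800−5200 = 30600; 35800−6000 = 29800; 35800−27600 = 8200; 35800−29600 = 6200.
Aggregate gap = ¥74,800.

¥74,800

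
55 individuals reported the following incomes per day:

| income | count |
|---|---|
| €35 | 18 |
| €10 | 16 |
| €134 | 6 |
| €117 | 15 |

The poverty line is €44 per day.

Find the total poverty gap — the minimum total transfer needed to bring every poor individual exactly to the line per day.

Below z: 16×€10, 18×€35 (q = 34 of N = 55).
Individual gaps: 16×(44−10) = 544; 18×(44−35) = 162.
Aggregate gap = €706.

€706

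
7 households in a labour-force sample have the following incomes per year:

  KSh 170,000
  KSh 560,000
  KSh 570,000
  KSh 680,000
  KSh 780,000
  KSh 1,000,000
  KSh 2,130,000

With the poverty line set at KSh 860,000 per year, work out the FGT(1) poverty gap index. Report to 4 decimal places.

Below the line: KSh 170,000, KSh 560,000, KSh 570,000, KSh 680,000, KSh 780,000 (q = 5 of N = 7).
Gap ratios (z−y)/z: (860000−170000)/860000 = 0.8023; (860000−560000)/860000 = 0.3488; (860000−570000)/860000 = 0.3372; (860000−680000)/860000 = 0.2093; (860000−780000)/860000 = 0.0930.
Sum of shortfalls = 1.790698; P₁ averages over all N: 1.790698 / 7 = 0.2558.

0.2558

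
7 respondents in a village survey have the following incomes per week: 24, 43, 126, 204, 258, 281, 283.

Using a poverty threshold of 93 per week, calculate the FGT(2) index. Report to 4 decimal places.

0.1199

Below z: 24, 43 (q = 2 of N = 7).
Shortfall ratios: (93−24)/93 = 0.7419; (93−43)/93 = 0.5376.
Squared: 0.5505; 0.2891.
Sum = 0.839519; P₂ = 0.839519 / 7 = 0.1199.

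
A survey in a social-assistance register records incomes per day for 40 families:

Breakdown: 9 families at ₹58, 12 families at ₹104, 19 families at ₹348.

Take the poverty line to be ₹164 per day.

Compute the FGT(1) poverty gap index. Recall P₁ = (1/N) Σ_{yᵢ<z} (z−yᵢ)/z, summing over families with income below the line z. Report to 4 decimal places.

Incomes under z: 9×₹58, 12×₹104 (q = 21 of N = 40).
Shortfall ratios: (164−58)/164 = 0.6463 (×9); (164−104)/164 = 0.3659 (×12).
Sum of shortfalls = 10.207317; P₁ averages over all N: 10.207317 / 40 = 0.2552.

0.2552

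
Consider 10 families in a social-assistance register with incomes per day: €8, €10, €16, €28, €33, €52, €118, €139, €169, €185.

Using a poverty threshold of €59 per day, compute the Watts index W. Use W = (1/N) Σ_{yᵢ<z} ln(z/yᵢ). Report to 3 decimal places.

Below z: €8, €10, €16, €28, €33, €52 (q = 6 of N = 10).
Log gaps: ln(59/8) = 1.9981; ln(59/10) = 1.7750; ln(59/16) = 1.3049; ln(59/28) = 0.7453; ln(59/33) = 0.5810; ln(59/52) = 0.1263.
W = 6.530654 / 10 = 0.653.

0.653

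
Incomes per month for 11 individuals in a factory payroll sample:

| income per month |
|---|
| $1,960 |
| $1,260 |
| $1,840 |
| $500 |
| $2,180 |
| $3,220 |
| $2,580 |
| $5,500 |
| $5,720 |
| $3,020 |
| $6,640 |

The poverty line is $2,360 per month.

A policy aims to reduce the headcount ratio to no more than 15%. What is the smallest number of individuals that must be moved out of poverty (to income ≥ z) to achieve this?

4

Currently q = 5 of N = 11 are below the line (H = 0.455).
A headcount ratio of at most 15% allows at most ⌊0.15 × 11⌋ = 1 poor individuals.
So at least 5 − 1 = 4 must be lifted.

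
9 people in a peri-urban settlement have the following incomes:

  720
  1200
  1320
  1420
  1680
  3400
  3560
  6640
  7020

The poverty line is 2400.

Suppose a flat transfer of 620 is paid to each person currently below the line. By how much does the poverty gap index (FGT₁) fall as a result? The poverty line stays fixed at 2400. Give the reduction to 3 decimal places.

0.144

Before: below the line — 720, 1200, 1320, 1420, 1680; poverty gap index (FGT₁) = 0.26204.
After the 620 transfer: below the line — 1340, 1820, 1940, 2040, 2300; poverty gap index (FGT₁) = 0.11852.
Reduction = 0.26204 − 0.11852 = 0.144.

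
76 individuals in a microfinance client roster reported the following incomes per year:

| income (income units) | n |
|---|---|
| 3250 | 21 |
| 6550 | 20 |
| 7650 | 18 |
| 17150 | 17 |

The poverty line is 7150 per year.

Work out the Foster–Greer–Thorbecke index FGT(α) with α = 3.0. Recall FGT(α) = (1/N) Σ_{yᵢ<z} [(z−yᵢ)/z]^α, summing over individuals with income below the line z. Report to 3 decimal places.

Below the line: 21×3250, 20×6550 (q = 41 of N = 76).
Gap ratios (z−y)/z: (7150−3250)/7150 = 0.5455 (×21); (7150−6550)/7150 = 0.0839 (×20).
Raised to α = 3.0: 0.16228 (×21); 0.00059 (×20).
Sum = 3.419783; FGT(3.0) = 3.419783 / 76 = 0.045.

0.045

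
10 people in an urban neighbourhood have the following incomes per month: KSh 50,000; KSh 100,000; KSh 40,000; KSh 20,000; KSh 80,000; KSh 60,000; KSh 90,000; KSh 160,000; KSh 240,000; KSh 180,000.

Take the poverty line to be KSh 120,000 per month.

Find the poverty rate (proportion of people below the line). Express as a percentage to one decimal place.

7 of the 10 people have income below KSh 120,000.
H = 7/10 = 70.0%.

70.0%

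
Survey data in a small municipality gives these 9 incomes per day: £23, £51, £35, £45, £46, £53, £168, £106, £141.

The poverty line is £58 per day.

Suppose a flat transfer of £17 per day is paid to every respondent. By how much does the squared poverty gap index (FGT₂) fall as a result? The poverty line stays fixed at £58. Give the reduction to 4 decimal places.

Before: below the line — £23, £35, £45, £46, £51, £53; squared poverty gap index (FGT₂) = 0.070716.
After the £17 transfer: below the line — £40, £52; squared poverty gap index (FGT₂) = 0.011891.
Reduction = 0.070716 − 0.011891 = 0.0588.

0.0588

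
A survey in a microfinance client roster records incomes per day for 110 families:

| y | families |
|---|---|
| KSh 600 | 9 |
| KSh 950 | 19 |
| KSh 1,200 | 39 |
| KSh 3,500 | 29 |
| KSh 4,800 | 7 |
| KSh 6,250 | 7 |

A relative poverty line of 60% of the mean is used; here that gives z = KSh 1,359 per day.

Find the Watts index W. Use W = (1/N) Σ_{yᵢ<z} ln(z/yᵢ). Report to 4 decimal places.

0.1729

Incomes under z: 9×KSh 600, 19×KSh 950, 39×KSh 1,200 (q = 67 of N = 110).
ln(z/y) terms: ln(1359/600) = 0.8176 (×9); ln(1359/950) = 0.3580 (×19); ln(1359/1200) = 0.1244 (×39).
W = 19.013655 / 110 = 0.1729.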